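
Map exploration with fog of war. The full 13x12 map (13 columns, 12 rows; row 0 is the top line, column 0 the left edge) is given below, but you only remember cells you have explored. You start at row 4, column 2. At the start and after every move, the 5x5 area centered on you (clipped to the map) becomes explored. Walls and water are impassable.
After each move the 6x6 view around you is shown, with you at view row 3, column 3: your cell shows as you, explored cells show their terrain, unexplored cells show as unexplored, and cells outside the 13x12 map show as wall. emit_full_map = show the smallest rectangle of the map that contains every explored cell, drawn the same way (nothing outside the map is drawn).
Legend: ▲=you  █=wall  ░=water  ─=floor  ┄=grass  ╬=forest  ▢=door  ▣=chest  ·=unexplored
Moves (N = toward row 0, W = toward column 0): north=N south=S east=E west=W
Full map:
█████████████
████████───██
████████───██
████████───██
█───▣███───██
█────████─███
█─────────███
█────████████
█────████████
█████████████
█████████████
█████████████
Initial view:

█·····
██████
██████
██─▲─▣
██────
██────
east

······
██████
██████
█──▲▣█
█────█
█─────

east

······
██████
██████
───▲██
────██
──────

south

██████
██████
───▣██
───▲██
──────
·───██

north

······
██████
██████
───▲██
────██
──────

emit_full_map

███████
███████
█───▲██
█────██
█──────
··───██

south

██████
██████
───▣██
───▲██
──────
·───██

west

██████
██████
█───▣█
█──▲─█
█─────
·────█

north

······
██████
██████
█──▲▣█
█────█
█─────

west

█·····
██████
██████
██─▲─▣
██────
██────

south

██████
██████
██───▣
██─▲──
██────
██────

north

█·····
██████
██████
██─▲─▣
██────
██────

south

██████
██████
██───▣
██─▲──
██────
██────

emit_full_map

███████
███████
█───▣██
█─▲──██
█──────
█────██


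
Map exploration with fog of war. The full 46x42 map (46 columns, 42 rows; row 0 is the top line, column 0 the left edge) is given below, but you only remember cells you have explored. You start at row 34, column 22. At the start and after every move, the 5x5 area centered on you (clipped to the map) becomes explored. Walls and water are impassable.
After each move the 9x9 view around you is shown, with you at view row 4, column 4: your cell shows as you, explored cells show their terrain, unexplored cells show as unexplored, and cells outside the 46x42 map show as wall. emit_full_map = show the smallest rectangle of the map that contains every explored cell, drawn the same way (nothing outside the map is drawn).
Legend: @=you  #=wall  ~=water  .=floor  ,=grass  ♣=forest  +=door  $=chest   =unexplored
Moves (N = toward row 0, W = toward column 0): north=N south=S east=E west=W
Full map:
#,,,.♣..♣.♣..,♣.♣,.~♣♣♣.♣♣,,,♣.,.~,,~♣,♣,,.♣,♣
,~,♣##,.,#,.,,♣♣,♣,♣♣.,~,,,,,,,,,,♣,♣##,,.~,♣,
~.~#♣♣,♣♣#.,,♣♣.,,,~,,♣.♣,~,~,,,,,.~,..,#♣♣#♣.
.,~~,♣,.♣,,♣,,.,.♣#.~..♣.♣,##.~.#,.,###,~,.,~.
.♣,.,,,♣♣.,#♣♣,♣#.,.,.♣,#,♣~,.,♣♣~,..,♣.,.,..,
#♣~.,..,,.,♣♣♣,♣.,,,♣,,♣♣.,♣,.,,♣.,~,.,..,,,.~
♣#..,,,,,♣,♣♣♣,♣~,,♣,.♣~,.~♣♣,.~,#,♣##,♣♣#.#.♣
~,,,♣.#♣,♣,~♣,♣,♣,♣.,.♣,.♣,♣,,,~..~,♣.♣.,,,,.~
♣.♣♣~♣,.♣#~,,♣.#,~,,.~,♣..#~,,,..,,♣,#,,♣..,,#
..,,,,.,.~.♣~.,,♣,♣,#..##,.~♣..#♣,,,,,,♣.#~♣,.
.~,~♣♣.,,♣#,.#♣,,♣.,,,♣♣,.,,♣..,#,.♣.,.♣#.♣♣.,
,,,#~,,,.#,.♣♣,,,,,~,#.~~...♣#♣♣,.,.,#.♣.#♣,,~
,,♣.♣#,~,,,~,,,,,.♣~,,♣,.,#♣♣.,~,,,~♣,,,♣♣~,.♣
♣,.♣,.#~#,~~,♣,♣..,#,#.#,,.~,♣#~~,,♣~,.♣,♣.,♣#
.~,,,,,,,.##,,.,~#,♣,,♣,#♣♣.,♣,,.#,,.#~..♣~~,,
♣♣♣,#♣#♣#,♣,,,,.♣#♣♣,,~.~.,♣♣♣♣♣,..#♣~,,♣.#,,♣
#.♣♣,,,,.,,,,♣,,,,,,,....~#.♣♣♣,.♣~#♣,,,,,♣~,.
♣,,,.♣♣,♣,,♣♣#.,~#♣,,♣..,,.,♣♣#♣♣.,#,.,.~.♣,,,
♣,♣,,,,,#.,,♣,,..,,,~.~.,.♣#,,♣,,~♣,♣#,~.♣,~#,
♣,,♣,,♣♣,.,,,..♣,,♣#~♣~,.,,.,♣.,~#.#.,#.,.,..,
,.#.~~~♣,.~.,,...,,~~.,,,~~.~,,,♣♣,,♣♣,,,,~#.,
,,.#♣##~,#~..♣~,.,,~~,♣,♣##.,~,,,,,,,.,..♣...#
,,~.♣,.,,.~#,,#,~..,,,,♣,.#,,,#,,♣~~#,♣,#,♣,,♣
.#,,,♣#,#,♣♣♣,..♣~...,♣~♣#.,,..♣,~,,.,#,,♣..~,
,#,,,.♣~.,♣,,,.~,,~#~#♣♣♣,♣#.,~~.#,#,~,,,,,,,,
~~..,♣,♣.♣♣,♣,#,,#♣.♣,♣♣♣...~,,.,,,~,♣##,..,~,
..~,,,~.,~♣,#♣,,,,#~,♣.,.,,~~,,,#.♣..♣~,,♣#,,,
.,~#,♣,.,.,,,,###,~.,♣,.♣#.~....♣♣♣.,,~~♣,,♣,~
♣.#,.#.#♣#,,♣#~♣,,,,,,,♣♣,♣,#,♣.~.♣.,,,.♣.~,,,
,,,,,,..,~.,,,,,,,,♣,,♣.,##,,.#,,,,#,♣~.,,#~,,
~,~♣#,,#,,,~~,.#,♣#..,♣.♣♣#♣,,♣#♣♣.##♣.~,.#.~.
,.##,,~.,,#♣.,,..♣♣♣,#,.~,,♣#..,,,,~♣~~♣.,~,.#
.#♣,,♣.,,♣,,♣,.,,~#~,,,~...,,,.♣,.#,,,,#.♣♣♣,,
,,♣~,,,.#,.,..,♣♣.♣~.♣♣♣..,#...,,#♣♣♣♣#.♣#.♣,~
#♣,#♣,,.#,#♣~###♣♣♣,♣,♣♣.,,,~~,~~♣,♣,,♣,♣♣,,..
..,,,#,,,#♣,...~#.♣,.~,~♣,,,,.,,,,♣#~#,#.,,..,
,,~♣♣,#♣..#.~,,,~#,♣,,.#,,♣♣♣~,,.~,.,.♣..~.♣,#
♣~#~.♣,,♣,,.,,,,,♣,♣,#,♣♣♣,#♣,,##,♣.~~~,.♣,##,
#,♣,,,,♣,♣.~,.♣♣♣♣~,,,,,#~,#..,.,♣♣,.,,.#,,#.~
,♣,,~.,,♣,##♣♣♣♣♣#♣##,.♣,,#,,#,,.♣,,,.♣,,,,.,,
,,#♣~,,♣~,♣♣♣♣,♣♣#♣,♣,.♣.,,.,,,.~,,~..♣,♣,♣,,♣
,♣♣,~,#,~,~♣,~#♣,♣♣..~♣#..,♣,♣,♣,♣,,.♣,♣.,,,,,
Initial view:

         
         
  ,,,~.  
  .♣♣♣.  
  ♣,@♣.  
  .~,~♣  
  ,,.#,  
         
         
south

         
  ,,,~.  
  .♣♣♣.  
  ♣,♣♣.  
  .~@~♣  
  ,,.#,  
  ,#,♣♣  
         
         

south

  ,,,~.  
  .♣♣♣.  
  ♣,♣♣.  
  .~,~♣  
  ,,@#,  
  ,#,♣♣  
  ,,,,#  
         
         

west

   ,,,~. 
   .♣♣♣. 
  ,♣,♣♣. 
  ,.~,~♣ 
  ♣,@.#, 
  ♣,#,♣♣ 
  ,,,,,# 
         
         

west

    ,,,~.
    .♣♣♣.
  ♣,♣,♣♣.
  ♣,.~,~♣
  ,♣@,.#,
  ,♣,#,♣♣
  ~,,,,,#
         
         

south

    .♣♣♣.
  ♣,♣,♣♣.
  ♣,.~,~♣
  ,♣,,.#,
  ,♣@#,♣♣
  ~,,,,,#
  ♣##,.  
         
         

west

     .♣♣♣
   ♣,♣,♣♣
  .♣,.~,~
  #,♣,,.#
  ♣,@,#,♣
  ♣~,,,,,
  #♣##,. 
         
         

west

      .♣♣
    ♣,♣,♣
  #.♣,.~,
  ~#,♣,,.
  ,♣@♣,#,
  ♣♣~,,,,
  ♣#♣##,.
         
         

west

       .♣
     ♣,♣,
  ~#.♣,.~
  ,~#,♣,,
  ,,@,♣,#
  ♣♣♣~,,,
  ♣♣#♣##,
         
         

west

        .
      ♣,♣
  .~#.♣,.
  ,,~#,♣,
  ,,@♣,♣,
  ♣♣♣♣~,,
  ♣♣♣#♣##
         
         

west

         
       ♣,
  ..~#.♣,
  ,,,~#,♣
  ,,@,♣,♣
  .♣♣♣♣~,
  ♣♣♣♣#♣#
         
         

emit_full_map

       ,,,~.
       .♣♣♣.
     ♣,♣,♣♣.
..~#.♣,.~,~♣
,,,~#,♣,,.#,
,,@,♣,♣,#,♣♣
.♣♣♣♣~,,,,,#
♣♣♣♣#♣##,.  

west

         
        ♣
  ...~#.♣
  ~,,,~#,
  ,,@,,♣,
  ,.♣♣♣♣~
  ♣♣♣♣♣#♣
         
         

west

         
         
  ,...~#.
  .~,,,~#
  .,@,,,♣
  ~,.♣♣♣♣
  #♣♣♣♣♣#
         
         

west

         
         
  ♣,...~#
  #.~,,,~
  ,.@,,,,
  .~,.♣♣♣
  ##♣♣♣♣♣
         
         

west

         
         
  #♣,...~
  .#.~,,,
  ,,@,,,,
  ♣.~,.♣♣
  ,##♣♣♣♣
         
         

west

         
         
  ,#♣,...
  ..#.~,,
  ♣,@.,,,
  ,♣.~,.♣
  ♣,##♣♣♣
         
         

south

         
  ,#♣,...
  ..#.~,,
  ♣,,.,,,
  ,♣@~,.♣
  ♣,##♣♣♣
  ~,♣♣♣  
         
#########

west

         
   ,#♣,..
  ♣..#.~,
  ,♣,,.,,
  ♣,@.~,.
  ,♣,##♣♣
  ♣~,♣♣♣ 
         
#########

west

         
    ,#♣,.
  #♣..#.~
  ,,♣,,.,
  ,♣@♣.~,
  ,,♣,##♣
  ,♣~,♣♣♣
         
#########

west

         
     ,#♣,
  ,#♣..#.
  ♣,,♣,,.
  ,,@,♣.~
  .,,♣,##
  ,,♣~,♣♣
         
#########

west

         
      ,#♣
  ♣,#♣..#
  .♣,,♣,,
  ,,@♣,♣.
  ~.,,♣,#
  ~,,♣~,♣
         
#########

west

         
       ,#
  ♣♣,#♣..
  ~.♣,,♣,
  ,,@,♣,♣
  ,~.,,♣,
  ♣~,,♣~,
         
#########

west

         
        ,
  ~♣♣,#♣.
  #~.♣,,♣
  ♣,@,,♣,
  ,,~.,,♣
  #♣~,,♣~
         
#########

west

#        
#        
# ,~♣♣,#♣
# ~#~.♣,,
# ,♣@,,,♣
# ♣,,~.,,
# ,#♣~,,♣
#        
#########

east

         
        ,
 ,~♣♣,#♣.
 ~#~.♣,,♣
 ,♣,@,,♣,
 ♣,,~.,,♣
 ,#♣~,,♣~
         
#########

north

         
         
  ,,,#, ,
 ,~♣♣,#♣.
 ~#~@♣,,♣
 ,♣,,,,♣,
 ♣,,~.,,♣
 ,#♣~,,♣~
         

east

         
         
 ,,,#,,,#
,~♣♣,#♣..
~#~.@,,♣,
,♣,,,,♣,♣
♣,,~.,,♣,
,#♣~,,♣~,
         

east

         
         
,,,#,,,#♣
~♣♣,#♣..#
#~.♣@,♣,,
♣,,,,♣,♣.
,,~.,,♣,#
#♣~,,♣~,♣
         

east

         
         
,,#,,,#♣,
♣♣,#♣..#.
~.♣,@♣,,.
,,,,♣,♣.~
,~.,,♣,##
♣~,,♣~,♣♣
         

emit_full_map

                   ,,,~.
                   .♣♣♣.
                 ♣,♣,♣♣.
 ,,,#,,,#♣,...~#.♣,.~,~♣
,~♣♣,#♣..#.~,,,~#,♣,,.#,
~#~.♣,@♣,,.,,,,,♣,♣,#,♣♣
,♣,,,,♣,♣.~,.♣♣♣♣~,,,,,#
♣,,~.,,♣,##♣♣♣♣♣#♣##,.  
,#♣~,,♣~,♣♣♣            

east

         
         
,#,,,#♣,.
♣,#♣..#.~
.♣,,@,,.,
,,,♣,♣.~,
~.,,♣,##♣
~,,♣~,♣♣♣
         

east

         
         
#,,,#♣,..
,#♣..#.~,
♣,,♣@,.,,
,,♣,♣.~,.
.,,♣,##♣♣
,,♣~,♣♣♣ 
         

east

         
         
,,,#♣,...
#♣..#.~,,
,,♣,@.,,,
,♣,♣.~,.♣
,,♣,##♣♣♣
,♣~,♣♣♣  
         

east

         
         
,,#♣,...~
♣..#.~,,,
,♣,,@,,,,
♣,♣.~,.♣♣
,♣,##♣♣♣♣
♣~,♣♣♣   
         

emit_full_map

                   ,,,~.
                   .♣♣♣.
                 ♣,♣,♣♣.
 ,,,#,,,#♣,...~#.♣,.~,~♣
,~♣♣,#♣..#.~,,,~#,♣,,.#,
~#~.♣,,♣,,@,,,,,♣,♣,#,♣♣
,♣,,,,♣,♣.~,.♣♣♣♣~,,,,,#
♣,,~.,,♣,##♣♣♣♣♣#♣##,.  
,#♣~,,♣~,♣♣♣            


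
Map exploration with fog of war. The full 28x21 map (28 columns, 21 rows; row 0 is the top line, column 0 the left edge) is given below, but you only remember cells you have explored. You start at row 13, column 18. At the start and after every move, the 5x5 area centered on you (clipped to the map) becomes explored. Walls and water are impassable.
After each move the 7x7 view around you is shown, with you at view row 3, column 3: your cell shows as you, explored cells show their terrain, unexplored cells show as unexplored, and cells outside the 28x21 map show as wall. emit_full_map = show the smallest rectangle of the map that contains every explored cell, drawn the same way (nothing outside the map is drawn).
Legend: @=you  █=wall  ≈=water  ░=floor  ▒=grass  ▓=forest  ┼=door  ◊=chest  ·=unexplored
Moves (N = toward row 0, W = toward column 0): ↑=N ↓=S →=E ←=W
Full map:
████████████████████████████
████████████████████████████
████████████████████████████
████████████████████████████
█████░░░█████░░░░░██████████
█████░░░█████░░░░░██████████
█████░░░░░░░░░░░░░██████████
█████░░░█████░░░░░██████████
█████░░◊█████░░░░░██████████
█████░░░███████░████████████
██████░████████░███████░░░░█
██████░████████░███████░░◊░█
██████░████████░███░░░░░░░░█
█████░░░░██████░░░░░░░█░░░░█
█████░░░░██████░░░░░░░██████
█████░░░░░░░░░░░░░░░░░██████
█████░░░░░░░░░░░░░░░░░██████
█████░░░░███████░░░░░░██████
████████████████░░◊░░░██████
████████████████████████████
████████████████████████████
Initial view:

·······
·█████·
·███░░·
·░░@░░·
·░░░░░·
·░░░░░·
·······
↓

·█████·
·███░░·
·░░░░░·
·░░@░░·
·░░░░░·
·░░░░░·
·······

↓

·███░░·
·░░░░░·
·░░░░░·
·░░@░░·
·░░░░░·
·░░░░░·
·······

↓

·░░░░░·
·░░░░░·
·░░░░░·
·░░@░░·
·░░░░░·
·░░◊░░·
·······

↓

·░░░░░·
·░░░░░·
·░░░░░·
·░░@░░·
·░░◊░░·
·█████·
·······

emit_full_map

█████
███░░
░░░░░
░░░░░
░░░░░
░░░░░
░░@░░
░░◊░░
█████

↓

·░░░░░·
·░░░░░·
·░░░░░·
·░░@░░·
·█████·
·█████·
███████

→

░░░░░··
░░░░░░·
░░░░░░·
░░◊@░░·
██████·
██████·
███████

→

░░░░···
░░░░░█·
░░░░░█·
░◊░@░█·
██████·
██████·
███████

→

░░░····
░░░░██·
░░░░██·
◊░░@██·
██████·
██████·
███████

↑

░░░····
░░░░██·
░░░░██·
░░░@██·
◊░░░██·
██████·
██████·

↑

░░░····
░░░░██·
░░░░██·
░░░@██·
░░░░██·
◊░░░██·
██████·

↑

█░░····
░░░░█░·
░░░░██·
░░░@██·
░░░░██·
░░░░██·
◊░░░██·

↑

███····
█░░░░░·
░░░░█░·
░░░@██·
░░░░██·
░░░░██·
░░░░██·

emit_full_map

█████···
███░░░░░
░░░░░░█░
░░░░░@██
░░░░░░██
░░░░░░██
░░░░░░██
░░◊░░░██
████████
████████

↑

·······
█████░·
█░░░░░·
░░░@█░·
░░░░██·
░░░░██·
░░░░██·

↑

·······
·████░·
█████░·
█░░@░░·
░░░░█░·
░░░░██·
░░░░██·

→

·······
████░░·
████░░·
░░░@░░·
░░░█░░·
░░░███·
░░░██··

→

·······
███░░░·
███░░◊·
░░░@░░·
░░█░░░·
░░████·
░░██···

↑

·······
·█████·
███░░░·
███@░◊·
░░░░░░·
░░█░░░·
░░████·

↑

·······
·█████·
·█████·
███@░░·
███░░◊·
░░░░░░·
░░█░░░·

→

·······
██████·
██████·
██░@░░·
██░░◊░·
░░░░░░·
░█░░░··

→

······█
███████
███████
█░░@░██
█░░◊░██
░░░░░██
█░░░··█

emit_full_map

·····███████
·····███████
···████░░@░█
███████░░◊░█
███░░░░░░░░█
░░░░░░█░░░··
░░░░░░████··
░░░░░░██····
░░░░░░██····
░░░░░░██····
░░◊░░░██····
████████····
████████····

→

·····██
███████
███████
░░░@███
░░◊░███
░░░░███
░░░··██

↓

███████
███████
░░░░███
░░◊@███
░░░░███
░░░░███
███··██

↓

███████
░░░░███
░░◊░███
░░░@███
░░░░███
███████
█····██

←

███████
█░░░░██
█░░◊░██
░░░@░██
█░░░░██
███████
██····█

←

███████
██░░░░█
██░░◊░█
░░░@░░█
░█░░░░█
░██████
░██····

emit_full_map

·····███████
·····███████
···████░░░░█
███████░░◊░█
███░░░░░@░░█
░░░░░░█░░░░█
░░░░░░██████
░░░░░░██····
░░░░░░██····
░░░░░░██····
░░◊░░░██····
████████····
████████····

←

·██████
███░░░░
███░░◊░
░░░@░░░
░░█░░░░
░░█████
░░██···

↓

███░░░░
███░░◊░
░░░░░░░
░░█@░░░
░░█████
░░████·
░░██···

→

██░░░░█
██░░◊░█
░░░░░░█
░█░@░░█
░██████
░█████·
░██····

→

█░░░░██
█░░◊░██
░░░░░██
█░░@░██
███████
███████
██····█

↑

███████
█░░░░██
█░░◊░██
░░░@░██
█░░░░██
███████
███████

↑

███████
███████
█░░░░██
█░░@░██
░░░░░██
█░░░░██
███████

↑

······█
███████
███████
█░░@░██
█░░◊░██
░░░░░██
█░░░░██

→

·····██
███████
███████
░░░@███
░░◊░███
░░░░███
░░░░███

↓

███████
███████
░░░░███
░░◊@███
░░░░███
░░░░███
███████

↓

███████
░░░░███
░░◊░███
░░░@███
░░░░███
███████
███████

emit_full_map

·····███████
·····███████
···████░░░░█
███████░░◊░█
███░░░░░░░@█
░░░░░░█░░░░█
░░░░░░██████
░░░░░░██████
░░░░░░██····
░░░░░░██····
░░◊░░░██····
████████····
████████····

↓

░░░░███
░░◊░███
░░░░███
░░░@███
███████
███████
█····██

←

█░░░░██
█░░◊░██
░░░░░██
█░░@░██
███████
███████
██····█

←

██░░░░█
██░░◊░█
░░░░░░█
░█░@░░█
░██████
░██████
░██····


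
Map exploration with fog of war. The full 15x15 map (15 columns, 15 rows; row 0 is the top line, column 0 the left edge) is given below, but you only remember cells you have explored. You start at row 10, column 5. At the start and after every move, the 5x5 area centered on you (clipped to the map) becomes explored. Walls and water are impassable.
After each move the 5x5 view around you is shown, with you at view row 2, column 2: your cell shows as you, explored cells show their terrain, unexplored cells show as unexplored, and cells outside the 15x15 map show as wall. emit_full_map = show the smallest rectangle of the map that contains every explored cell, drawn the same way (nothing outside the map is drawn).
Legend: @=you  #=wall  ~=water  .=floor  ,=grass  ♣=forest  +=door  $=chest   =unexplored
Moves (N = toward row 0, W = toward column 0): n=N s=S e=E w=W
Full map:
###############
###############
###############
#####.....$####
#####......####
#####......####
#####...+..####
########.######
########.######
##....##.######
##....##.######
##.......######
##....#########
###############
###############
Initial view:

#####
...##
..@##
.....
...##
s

...##
...##
..@..
...##
#####

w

....#
....#
..@..
....#
#####

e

...##
...##
..@..
...##
#####

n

#####
...##
..@##
.....
...##

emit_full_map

 #####
....##
...@##
......
....##
######

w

#####
....#
..@.#
.....
....#

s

....#
....#
..@..
....#
#####

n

#####
....#
..@.#
.....
....#

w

#####
#....
#.@..
#....
#....

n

#####
#####
#.@..
#....
#....

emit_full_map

#####  
#######
#.@..##
#....##
#......
#....##
 ######


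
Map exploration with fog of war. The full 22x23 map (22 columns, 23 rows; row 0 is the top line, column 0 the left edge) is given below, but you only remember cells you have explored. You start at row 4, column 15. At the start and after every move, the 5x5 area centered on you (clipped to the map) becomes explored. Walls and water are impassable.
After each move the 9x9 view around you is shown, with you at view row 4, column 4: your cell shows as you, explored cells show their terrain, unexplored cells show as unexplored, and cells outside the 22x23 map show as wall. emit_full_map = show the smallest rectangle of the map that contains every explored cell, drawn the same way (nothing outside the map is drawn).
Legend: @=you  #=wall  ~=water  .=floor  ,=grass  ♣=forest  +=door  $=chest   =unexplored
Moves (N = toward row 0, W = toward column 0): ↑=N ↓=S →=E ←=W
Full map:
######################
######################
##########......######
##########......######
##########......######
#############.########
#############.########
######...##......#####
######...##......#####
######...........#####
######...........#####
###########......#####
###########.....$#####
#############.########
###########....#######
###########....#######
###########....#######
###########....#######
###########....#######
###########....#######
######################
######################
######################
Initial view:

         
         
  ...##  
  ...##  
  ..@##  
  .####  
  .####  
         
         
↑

#########
         
  #####  
  ...##  
  ..@##  
  ...##  
  .####  
  .####  
         

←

#########
         
  ###### 
  ....## 
  ..@.## 
  ....## 
  #.#### 
   .#### 
         

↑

#########
#########
  #####  
  ###### 
  ..@.## 
  ....## 
  ....## 
  #.#### 
   .#### 

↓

#########
  #####  
  ###### 
  ....## 
  ..@.## 
  ....## 
  #.#### 
   .#### 
         

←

#########
   ##### 
  #######
  .....##
  ..@..##
  .....##
  ##.####
    .####
         

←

#########
    #####
  #######
  ......#
  ..@...#
  ......#
  ###.###
     .###
         

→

#########
   ##### 
 ########
 ......##
 ...@..##
 ......##
 ###.####
    .####
         

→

#########
  #####  
######## 
......## 
....@.## 
......## 
###.#### 
   .#### 
         

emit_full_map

  ##### 
########
......##
....@.##
......##
###.####
   .####

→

#########
 #####   
#######  
.....##  
....@##  
.....##  
##.####  
  .####  
         

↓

 #####   
#######  
.....##  
.....##  
....@##  
##.####  
  .####  
         
         

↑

#########
 #####   
#######  
.....##  
....@##  
.....##  
##.####  
  .####  
         

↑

#########
#########
 ######  
#######  
....@##  
.....##  
.....##  
##.####  
  .####  

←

#########
#########
  ###### 
######## 
....@.## 
......## 
......## 
###.#### 
   .#### 

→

#########
#########
 ######  
#######  
....@##  
.....##  
.....##  
##.####  
  .####  

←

#########
#########
  ###### 
######## 
....@.## 
......## 
......## 
###.#### 
   .#### 

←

#########
#########
  #######
 ########
 ...@..##
 ......##
 ......##
 ###.####
    .####

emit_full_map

 #######
########
...@..##
......##
......##
###.####
   .####

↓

#########
  #######
 ########
 ......##
 ...@..##
 ......##
 ###.####
    .####
         

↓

  #######
 ########
 ......##
 ......##
 ...@..##
 ###.####
  ##.####
         
         

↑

#########
  #######
 ########
 ......##
 ...@..##
 ......##
 ###.####
  ##.####
         

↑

#########
#########
  #######
 ########
 ...@..##
 ......##
 ......##
 ###.####
  ##.####

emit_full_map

 #######
########
...@..##
......##
......##
###.####
 ##.####

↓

#########
  #######
 ########
 ......##
 ...@..##
 ......##
 ###.####
  ##.####
         

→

#########
 ####### 
######## 
......## 
....@.## 
......## 
###.#### 
 ##.#### 
         

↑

#########
#########
 ####### 
######## 
....@.## 
......## 
......## 
###.#### 
 ##.#### 

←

#########
#########
  #######
 ########
 ...@..##
 ......##
 ......##
 ###.####
  ##.####


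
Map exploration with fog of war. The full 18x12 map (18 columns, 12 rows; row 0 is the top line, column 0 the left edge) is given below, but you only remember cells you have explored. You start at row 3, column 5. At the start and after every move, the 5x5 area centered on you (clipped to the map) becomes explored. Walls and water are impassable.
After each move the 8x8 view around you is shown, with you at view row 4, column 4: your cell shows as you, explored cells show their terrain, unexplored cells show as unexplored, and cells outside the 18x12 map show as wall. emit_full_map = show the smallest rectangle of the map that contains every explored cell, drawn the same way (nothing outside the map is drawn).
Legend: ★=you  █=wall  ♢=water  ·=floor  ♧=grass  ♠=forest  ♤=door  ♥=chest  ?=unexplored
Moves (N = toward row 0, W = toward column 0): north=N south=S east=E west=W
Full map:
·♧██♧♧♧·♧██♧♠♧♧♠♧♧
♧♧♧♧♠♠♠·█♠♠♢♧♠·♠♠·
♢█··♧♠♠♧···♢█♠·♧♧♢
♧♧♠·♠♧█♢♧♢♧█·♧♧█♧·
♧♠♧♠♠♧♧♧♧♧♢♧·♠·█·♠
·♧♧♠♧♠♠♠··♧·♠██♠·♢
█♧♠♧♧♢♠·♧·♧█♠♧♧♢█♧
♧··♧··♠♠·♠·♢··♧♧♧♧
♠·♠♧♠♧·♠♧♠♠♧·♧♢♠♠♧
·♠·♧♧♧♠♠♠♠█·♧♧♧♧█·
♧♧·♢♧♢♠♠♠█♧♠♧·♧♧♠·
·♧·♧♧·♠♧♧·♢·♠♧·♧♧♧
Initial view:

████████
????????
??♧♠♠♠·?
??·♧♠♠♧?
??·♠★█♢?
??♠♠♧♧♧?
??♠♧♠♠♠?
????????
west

████████
????????
??♧♧♠♠♠·
??··♧♠♠♧
??♠·★♧█♢
??♧♠♠♧♧♧
??♧♠♧♠♠♠
????????

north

████████
████████
??██♧♧♧?
??♧♧♠♠♠·
??··★♠♠♧
??♠·♠♧█♢
??♧♠♠♧♧♧
??♧♠♧♠♠♠

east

████████
████████
?██♧♧♧·?
?♧♧♠♠♠·?
?··♧★♠♧?
?♠·♠♧█♢?
?♧♠♠♧♧♧?
?♧♠♧♠♠♠?

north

████████
████████
████████
?██♧♧♧·?
?♧♧♠★♠·?
?··♧♠♠♧?
?♠·♠♧█♢?
?♧♠♠♧♧♧?

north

████████
████████
████████
████████
?██♧★♧·?
?♧♧♠♠♠·?
?··♧♠♠♧?
?♠·♠♧█♢?

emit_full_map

██♧★♧·
♧♧♠♠♠·
··♧♠♠♧
♠·♠♧█♢
♧♠♠♧♧♧
♧♠♧♠♠♠

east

████████
████████
████████
████████
██♧♧★·♧?
♧♧♠♠♠·█?
··♧♠♠♧·?
♠·♠♧█♢??

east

████████
████████
████████
████████
█♧♧♧★♧█?
♧♠♠♠·█♠?
·♧♠♠♧··?
·♠♧█♢???

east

████████
████████
████████
████████
♧♧♧·★██?
♠♠♠·█♠♠?
♧♠♠♧···?
♠♧█♢????

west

████████
████████
████████
████████
█♧♧♧★♧██
♧♠♠♠·█♠♠
·♧♠♠♧···
·♠♧█♢???

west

████████
████████
████████
████████
██♧♧★·♧█
♧♧♠♠♠·█♠
··♧♠♠♧··
♠·♠♧█♢??

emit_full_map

██♧♧★·♧██
♧♧♠♠♠·█♠♠
··♧♠♠♧···
♠·♠♧█♢???
♧♠♠♧♧♧???
♧♠♧♠♠♠???

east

████████
████████
████████
████████
█♧♧♧★♧██
♧♠♠♠·█♠♠
·♧♠♠♧···
·♠♧█♢???

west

████████
████████
████████
████████
██♧♧★·♧█
♧♧♠♠♠·█♠
··♧♠♠♧··
♠·♠♧█♢??

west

████████
████████
████████
████████
?██♧★♧·♧
?♧♧♠♠♠·█
?··♧♠♠♧·
?♠·♠♧█♢?

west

████████
████████
████████
████████
??██★♧♧·
??♧♧♠♠♠·
??··♧♠♠♧
??♠·♠♧█♢

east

████████
████████
████████
████████
?██♧★♧·♧
?♧♧♠♠♠·█
?··♧♠♠♧·
?♠·♠♧█♢?

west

████████
████████
████████
████████
??██★♧♧·
??♧♧♠♠♠·
??··♧♠♠♧
??♠·♠♧█♢


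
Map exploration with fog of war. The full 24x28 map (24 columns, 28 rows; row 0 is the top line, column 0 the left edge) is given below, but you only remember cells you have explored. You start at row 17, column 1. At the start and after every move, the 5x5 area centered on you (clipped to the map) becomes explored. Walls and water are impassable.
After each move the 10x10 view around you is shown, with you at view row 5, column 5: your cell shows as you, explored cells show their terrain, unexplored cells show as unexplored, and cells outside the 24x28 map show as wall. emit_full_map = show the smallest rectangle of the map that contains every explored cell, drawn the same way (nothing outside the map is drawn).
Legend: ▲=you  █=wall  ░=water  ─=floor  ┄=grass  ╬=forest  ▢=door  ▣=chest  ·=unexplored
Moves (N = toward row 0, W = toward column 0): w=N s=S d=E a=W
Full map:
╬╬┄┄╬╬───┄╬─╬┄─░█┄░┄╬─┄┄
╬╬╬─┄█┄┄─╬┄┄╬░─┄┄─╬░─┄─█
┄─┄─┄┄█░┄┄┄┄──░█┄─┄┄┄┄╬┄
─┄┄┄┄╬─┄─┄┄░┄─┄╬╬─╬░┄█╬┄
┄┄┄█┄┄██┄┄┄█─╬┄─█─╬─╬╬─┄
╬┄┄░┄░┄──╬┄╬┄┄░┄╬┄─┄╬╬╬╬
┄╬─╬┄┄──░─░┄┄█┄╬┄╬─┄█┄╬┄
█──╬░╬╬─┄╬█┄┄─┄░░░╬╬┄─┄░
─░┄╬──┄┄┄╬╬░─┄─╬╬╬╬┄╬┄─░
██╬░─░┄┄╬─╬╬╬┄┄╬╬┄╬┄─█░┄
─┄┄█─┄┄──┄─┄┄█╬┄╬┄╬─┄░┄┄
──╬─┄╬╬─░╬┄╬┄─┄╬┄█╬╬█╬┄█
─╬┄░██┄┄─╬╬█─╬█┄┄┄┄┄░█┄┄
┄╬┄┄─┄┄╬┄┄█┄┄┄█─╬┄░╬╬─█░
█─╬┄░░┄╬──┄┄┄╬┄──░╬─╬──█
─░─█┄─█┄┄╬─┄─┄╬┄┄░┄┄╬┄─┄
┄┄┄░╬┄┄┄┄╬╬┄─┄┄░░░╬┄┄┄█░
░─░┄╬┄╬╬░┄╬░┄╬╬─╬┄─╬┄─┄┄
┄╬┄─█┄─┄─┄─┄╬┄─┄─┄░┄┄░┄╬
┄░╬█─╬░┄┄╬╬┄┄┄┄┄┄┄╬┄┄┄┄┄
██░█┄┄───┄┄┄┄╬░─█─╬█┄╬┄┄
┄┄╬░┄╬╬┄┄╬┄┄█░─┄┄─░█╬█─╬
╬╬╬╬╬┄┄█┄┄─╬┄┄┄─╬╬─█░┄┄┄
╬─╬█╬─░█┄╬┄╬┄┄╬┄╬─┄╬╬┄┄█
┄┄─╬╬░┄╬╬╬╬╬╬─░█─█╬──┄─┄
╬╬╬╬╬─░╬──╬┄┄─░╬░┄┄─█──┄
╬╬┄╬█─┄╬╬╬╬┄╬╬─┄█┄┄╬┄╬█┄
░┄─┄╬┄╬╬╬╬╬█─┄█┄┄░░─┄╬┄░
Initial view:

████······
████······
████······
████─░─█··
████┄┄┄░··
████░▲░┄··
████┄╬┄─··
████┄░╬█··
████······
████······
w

████······
████······
████······
█████─╬┄··
████─░─█··
████┄▲┄░··
████░─░┄··
████┄╬┄─··
████┄░╬█··
████······

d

███·······
███·······
███·······
████─╬┄░··
███─░─█┄··
███┄┄▲░╬··
███░─░┄╬··
███┄╬┄─█··
███┄░╬█···
███·······

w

███·······
███·······
███·······
███┄╬┄┄─··
████─╬┄░··
███─░▲█┄··
███┄┄┄░╬··
███░─░┄╬··
███┄╬┄─█··
███┄░╬█···

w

███·······
███·······
███·······
███─╬┄░█··
███┄╬┄┄─··
████─▲┄░··
███─░─█┄··
███┄┄┄░╬··
███░─░┄╬··
███┄╬┄─█··

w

███·······
███·······
███·······
███──╬─┄··
███─╬┄░█··
███┄╬▲┄─··
████─╬┄░··
███─░─█┄··
███┄┄┄░╬··
███░─░┄╬··

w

███·······
███·······
███·······
███─┄┄█─··
███──╬─┄··
███─╬▲░█··
███┄╬┄┄─··
████─╬┄░··
███─░─█┄··
███┄┄┄░╬··

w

███·······
███·······
███·······
█████╬░─··
███─┄┄█─··
███──▲─┄··
███─╬┄░█··
███┄╬┄┄─··
████─╬┄░··
███─░─█┄··

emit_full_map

██╬░─
─┄┄█─
──▲─┄
─╬┄░█
┄╬┄┄─
█─╬┄░
─░─█┄
┄┄┄░╬
░─░┄╬
┄╬┄─█
┄░╬█·

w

███·······
███·······
███·······
███─░┄╬─··
█████╬░─··
███─┄▲█─··
███──╬─┄··
███─╬┄░█··
███┄╬┄┄─··
████─╬┄░··

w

███·······
███·······
███·······
████──╬░··
███─░┄╬─··
█████▲░─··
███─┄┄█─··
███──╬─┄··
███─╬┄░█··
███┄╬┄┄─··

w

███·······
███·······
███·······
███┄╬─╬┄··
████──╬░··
███─░▲╬─··
█████╬░─··
███─┄┄█─··
███──╬─┄··
███─╬┄░█··

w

███·······
███·······
███·······
███╬┄┄░┄··
███┄╬─╬┄··
████─▲╬░··
███─░┄╬─··
█████╬░─··
███─┄┄█─··
███──╬─┄··

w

███·······
███·······
███·······
███┄┄┄█┄··
███╬┄┄░┄··
███┄╬▲╬┄··
████──╬░··
███─░┄╬─··
█████╬░─··
███─┄┄█─··

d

██········
██········
██········
██┄┄┄█┄┄··
██╬┄┄░┄░··
██┄╬─▲┄┄··
███──╬░╬··
██─░┄╬──··
████╬░─···
██─┄┄█─···

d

█·········
█·········
█·········
█┄┄┄█┄┄█··
█╬┄┄░┄░┄··
█┄╬─╬▲┄─··
██──╬░╬╬··
█─░┄╬──┄··
███╬░─····
█─┄┄█─····

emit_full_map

┄┄┄█┄┄█
╬┄┄░┄░┄
┄╬─╬▲┄─
█──╬░╬╬
─░┄╬──┄
██╬░─··
─┄┄█─··
──╬─┄··
─╬┄░█··
┄╬┄┄─··
█─╬┄░··
─░─█┄··
┄┄┄░╬··
░─░┄╬··
┄╬┄─█··
┄░╬█···

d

··········
··········
··········
┄┄┄█┄┄██··
╬┄┄░┄░┄─··
┄╬─╬┄▲──··
█──╬░╬╬─··
─░┄╬──┄┄··
██╬░─·····
─┄┄█─·····

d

··········
··········
··········
┄┄█┄┄██┄··
┄┄░┄░┄──··
╬─╬┄┄▲─░··
──╬░╬╬─┄··
░┄╬──┄┄┄··
█╬░─······
┄┄█─······

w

··········
··········
··········
···┄╬─┄─··
┄┄█┄┄██┄··
┄┄░┄░▲──··
╬─╬┄┄──░··
──╬░╬╬─┄··
░┄╬──┄┄┄··
█╬░─······

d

··········
··········
··········
··┄╬─┄─┄··
┄█┄┄██┄┄··
┄░┄░┄▲─╬··
─╬┄┄──░─··
─╬░╬╬─┄╬··
┄╬──┄┄┄···
╬░─·······

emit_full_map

····┄╬─┄─┄
┄┄┄█┄┄██┄┄
╬┄┄░┄░┄▲─╬
┄╬─╬┄┄──░─
█──╬░╬╬─┄╬
─░┄╬──┄┄┄·
██╬░─·····
─┄┄█─·····
──╬─┄·····
─╬┄░█·····
┄╬┄┄─·····
█─╬┄░·····
─░─█┄·····
┄┄┄░╬·····
░─░┄╬·····
┄╬┄─█·····
┄░╬█······

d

··········
··········
··········
·┄╬─┄─┄┄··
█┄┄██┄┄┄··
░┄░┄─▲╬┄··
╬┄┄──░─░··
╬░╬╬─┄╬█··
╬──┄┄┄····
░─········

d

··········
··········
··········
┄╬─┄─┄┄░··
┄┄██┄┄┄█··
┄░┄──▲┄╬··
┄┄──░─░┄··
░╬╬─┄╬█┄··
──┄┄┄·····
─·········

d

··········
··········
··········
╬─┄─┄┄░┄··
┄██┄┄┄█─··
░┄──╬▲╬┄··
┄──░─░┄┄··
╬╬─┄╬█┄┄··
─┄┄┄······
··········

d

··········
··········
··········
─┄─┄┄░┄─··
██┄┄┄█─╬··
┄──╬┄▲┄┄··
──░─░┄┄█··
╬─┄╬█┄┄─··
┄┄┄·······
··········

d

··········
··········
··········
┄─┄┄░┄─┄··
█┄┄┄█─╬┄··
──╬┄╬▲┄░··
─░─░┄┄█┄··
─┄╬█┄┄─┄··
┄┄········
··········

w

██████████
··········
··········
···┄┄──░··
┄─┄┄░┄─┄··
█┄┄┄█▲╬┄··
──╬┄╬┄┄░··
─░─░┄┄█┄··
─┄╬█┄┄─┄··
┄┄········

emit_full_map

··········┄┄──░
····┄╬─┄─┄┄░┄─┄
┄┄┄█┄┄██┄┄┄█▲╬┄
╬┄┄░┄░┄──╬┄╬┄┄░
┄╬─╬┄┄──░─░┄┄█┄
█──╬░╬╬─┄╬█┄┄─┄
─░┄╬──┄┄┄······
██╬░─··········
─┄┄█─··········
──╬─┄··········
─╬┄░█··········
┄╬┄┄─··········
█─╬┄░··········
─░─█┄··········
┄┄┄░╬··········
░─░┄╬··········
┄╬┄─█··········
┄░╬█···········

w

██████████
██████████
··········
···┄┄╬░─··
···┄┄──░··
┄─┄┄░▲─┄··
█┄┄┄█─╬┄··
──╬┄╬┄┄░··
─░─░┄┄█┄··
─┄╬█┄┄─┄··

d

██████████
██████████
··········
··┄┄╬░─┄··
··┄┄──░█··
─┄┄░┄▲┄╬··
┄┄┄█─╬┄─··
─╬┄╬┄┄░┄··
░─░┄┄█┄···
┄╬█┄┄─┄···

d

██████████
██████████
··········
·┄┄╬░─┄┄··
·┄┄──░█┄··
┄┄░┄─▲╬╬··
┄┄█─╬┄─█··
╬┄╬┄┄░┄╬··
─░┄┄█┄····
╬█┄┄─┄····

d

██████████
██████████
··········
┄┄╬░─┄┄─··
┄┄──░█┄─··
┄░┄─┄▲╬─··
┄█─╬┄─█─··
┄╬┄┄░┄╬┄··
░┄┄█┄·····
█┄┄─┄·····

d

██████████
██████████
··········
┄╬░─┄┄─╬··
┄──░█┄─┄··
░┄─┄╬▲─╬··
█─╬┄─█─╬··
╬┄┄░┄╬┄─··
┄┄█┄······
┄┄─┄······

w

██████████
██████████
██████████
···─░█┄░··
┄╬░─┄┄─╬··
┄──░█▲─┄··
░┄─┄╬╬─╬··
█─╬┄─█─╬··
╬┄┄░┄╬┄─··
┄┄█┄······

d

██████████
██████████
██████████
··─░█┄░┄··
╬░─┄┄─╬░··
──░█┄▲┄┄··
┄─┄╬╬─╬░··
─╬┄─█─╬─··
┄┄░┄╬┄─···
┄█┄·······

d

██████████
██████████
██████████
·─░█┄░┄╬··
░─┄┄─╬░─··
─░█┄─▲┄┄··
─┄╬╬─╬░┄··
╬┄─█─╬─╬··
┄░┄╬┄─····
█┄········

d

██████████
██████████
██████████
─░█┄░┄╬─··
─┄┄─╬░─┄··
░█┄─┄▲┄┄··
┄╬╬─╬░┄█··
┄─█─╬─╬╬··
░┄╬┄─·····
┄·········

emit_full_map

··············─░█┄░┄╬─
··········┄┄╬░─┄┄─╬░─┄
··········┄┄──░█┄─┄▲┄┄
····┄╬─┄─┄┄░┄─┄╬╬─╬░┄█
┄┄┄█┄┄██┄┄┄█─╬┄─█─╬─╬╬
╬┄┄░┄░┄──╬┄╬┄┄░┄╬┄─···
┄╬─╬┄┄──░─░┄┄█┄·······
█──╬░╬╬─┄╬█┄┄─┄·······
─░┄╬──┄┄┄·············
██╬░─·················
─┄┄█─·················
──╬─┄·················
─╬┄░█·················
┄╬┄┄─·················
█─╬┄░·················
─░─█┄·················
┄┄┄░╬·················
░─░┄╬·················
┄╬┄─█·················
┄░╬█··················
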